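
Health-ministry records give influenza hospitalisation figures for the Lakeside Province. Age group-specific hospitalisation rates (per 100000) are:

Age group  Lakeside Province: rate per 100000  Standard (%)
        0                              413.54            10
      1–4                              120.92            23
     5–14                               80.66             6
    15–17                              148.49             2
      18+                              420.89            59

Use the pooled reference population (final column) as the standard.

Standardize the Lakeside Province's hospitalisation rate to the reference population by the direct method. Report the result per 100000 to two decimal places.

325.30

Standard weights: 0.10, 0.23, 0.06, 0.02, 0.59.
Standardized rate: 0.1000×413.54 + 0.2300×120.92 + 0.0600×80.66 + 0.0200×148.49 + 0.5900×420.89 = 325.3001 per 100000.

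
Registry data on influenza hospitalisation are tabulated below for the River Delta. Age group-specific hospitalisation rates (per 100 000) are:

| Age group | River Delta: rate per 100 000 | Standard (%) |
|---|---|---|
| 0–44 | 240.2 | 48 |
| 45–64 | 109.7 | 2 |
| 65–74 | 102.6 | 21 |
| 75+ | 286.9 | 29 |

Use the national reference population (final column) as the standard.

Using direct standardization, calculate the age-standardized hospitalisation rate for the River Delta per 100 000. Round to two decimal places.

Standard weights: 0.48, 0.02, 0.21, 0.29.
Standardized rate: 0.4800×240.2 + 0.0200×109.7 + 0.2100×102.6 + 0.2900×286.9 = 222.2370 per 100 000.

222.24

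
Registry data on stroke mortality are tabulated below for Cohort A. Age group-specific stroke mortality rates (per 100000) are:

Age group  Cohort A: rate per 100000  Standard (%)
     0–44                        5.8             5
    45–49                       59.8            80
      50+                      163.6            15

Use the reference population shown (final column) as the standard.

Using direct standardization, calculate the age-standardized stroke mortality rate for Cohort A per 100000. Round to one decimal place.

72.7

Standard weights: 0.05, 0.80, 0.15.
Standardized rate: 0.0500×5.8 + 0.8000×59.8 + 0.1500×163.6 = 72.6700 per 100000.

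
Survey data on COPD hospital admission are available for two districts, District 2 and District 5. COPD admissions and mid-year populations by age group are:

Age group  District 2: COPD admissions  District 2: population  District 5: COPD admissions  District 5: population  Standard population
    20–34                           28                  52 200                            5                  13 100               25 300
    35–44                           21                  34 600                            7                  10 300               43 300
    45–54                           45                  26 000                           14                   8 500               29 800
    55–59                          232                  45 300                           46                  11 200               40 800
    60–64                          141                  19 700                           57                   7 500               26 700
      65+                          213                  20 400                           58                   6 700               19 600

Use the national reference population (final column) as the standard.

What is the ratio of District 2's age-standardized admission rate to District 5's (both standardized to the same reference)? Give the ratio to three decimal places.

Age-specific rates per 10 000 for District 2: 5.36, 6.07, 17.31, 51.21, 71.57, 104.41.
For District 5: 3.82, 6.80, 16.47, 41.07, 76.00, 86.57.
Standard total = 185 500; weights = 0.1364, 0.2334, 0.1606, 0.2199, 0.1439, 0.1057.
District 2: 0.1364×5.36 + 0.2334×6.07 + 0.1606×17.31 + 0.2199×51.21 + 0.1439×71.57 + 0.1057×104.41 = 37.5272 per 10 000.
District 5: 0.1364×3.82 + 0.2334×6.80 + 0.1606×16.47 + 0.2199×41.07 + 0.1439×76.00 + 0.1057×86.57 = 33.8722 per 10 000.
Ratio = 37.5272 ÷ 33.8722 = 1.10791.

1.108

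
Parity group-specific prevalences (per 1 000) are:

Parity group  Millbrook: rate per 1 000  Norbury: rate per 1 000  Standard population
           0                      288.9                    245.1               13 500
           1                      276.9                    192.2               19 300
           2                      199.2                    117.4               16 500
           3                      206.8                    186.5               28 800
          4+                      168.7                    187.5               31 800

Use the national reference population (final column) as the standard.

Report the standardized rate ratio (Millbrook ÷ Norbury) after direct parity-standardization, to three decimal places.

1.176

Standard total = 109 900; weights = 0.1228, 0.1756, 0.1501, 0.2621, 0.2894.
Millbrook: 0.1228×288.9 + 0.1756×276.9 + 0.1501×199.2 + 0.2621×206.8 + 0.2894×168.7 = 217.0302 per 1 000.
Norbury: 0.1228×245.1 + 0.1756×192.2 + 0.1501×117.4 + 0.2621×186.5 + 0.2894×187.5 = 184.6143 per 1 000.
Ratio = 217.0302 ÷ 184.6143 = 1.17559.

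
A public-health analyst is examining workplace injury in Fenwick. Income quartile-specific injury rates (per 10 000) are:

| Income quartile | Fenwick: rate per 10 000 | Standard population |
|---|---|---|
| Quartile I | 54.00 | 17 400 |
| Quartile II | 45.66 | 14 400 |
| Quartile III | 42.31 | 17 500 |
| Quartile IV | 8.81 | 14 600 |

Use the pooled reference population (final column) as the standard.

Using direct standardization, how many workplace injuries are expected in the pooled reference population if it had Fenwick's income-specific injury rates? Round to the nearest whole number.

247

Expected workplace injuries = Σ (standard pop × income-specific rate ÷ 10 000)
= 17 400×54.00/10 000 + 14 400×45.66/10 000 + 17 500×42.31/10 000 + 14 600×8.81/10 000
= 93.96 + 65.75 + 74.04 + 12.86 = 246.62.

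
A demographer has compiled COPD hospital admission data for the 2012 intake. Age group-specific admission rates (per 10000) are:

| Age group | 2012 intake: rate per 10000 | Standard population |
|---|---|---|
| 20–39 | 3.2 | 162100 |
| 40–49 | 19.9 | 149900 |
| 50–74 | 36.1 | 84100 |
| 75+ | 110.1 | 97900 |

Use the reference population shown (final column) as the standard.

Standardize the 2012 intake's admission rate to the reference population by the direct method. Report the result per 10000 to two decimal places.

Standard total = 494000; weights = 0.3281, 0.3034, 0.1702, 0.1982.
Standardized rate: 0.3281×3.2 + 0.3034×19.9 + 0.1702×36.1 + 0.1982×110.1 = 35.0537 per 10000.

35.05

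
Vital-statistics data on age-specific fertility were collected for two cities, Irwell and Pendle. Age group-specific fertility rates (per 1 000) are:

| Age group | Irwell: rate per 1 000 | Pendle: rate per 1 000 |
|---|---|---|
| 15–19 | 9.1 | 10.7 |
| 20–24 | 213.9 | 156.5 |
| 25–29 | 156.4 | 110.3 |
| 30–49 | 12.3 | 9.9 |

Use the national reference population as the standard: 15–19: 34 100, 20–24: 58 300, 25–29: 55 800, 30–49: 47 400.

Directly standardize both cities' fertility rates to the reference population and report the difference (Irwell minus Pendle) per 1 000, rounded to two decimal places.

Standard total = 195 600; weights = 0.1743, 0.2981, 0.2853, 0.2423.
Irwell: 0.1743×9.1 + 0.2981×213.9 + 0.2853×156.4 + 0.2423×12.3 = 112.9388 per 1 000.
Pendle: 0.1743×10.7 + 0.2981×156.5 + 0.2853×110.3 + 0.2423×9.9 = 82.3764 per 1 000.
Difference = 112.9388 − 82.3764 = 30.5624.

30.56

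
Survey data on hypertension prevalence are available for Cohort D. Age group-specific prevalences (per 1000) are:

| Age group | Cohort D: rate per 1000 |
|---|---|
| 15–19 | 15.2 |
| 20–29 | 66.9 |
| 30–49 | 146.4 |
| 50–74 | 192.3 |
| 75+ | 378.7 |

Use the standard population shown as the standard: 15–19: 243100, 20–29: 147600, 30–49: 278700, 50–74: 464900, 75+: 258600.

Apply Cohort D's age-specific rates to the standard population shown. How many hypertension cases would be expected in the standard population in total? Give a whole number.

241703

Expected hypertension cases = Σ (standard pop × age-specific rate ÷ 1000)
= 243100×15.2/1000 + 147600×66.9/1000 + 278700×146.4/1000 + 464900×192.3/1000 + 258600×378.7/1000
= 3695.12 + 9874.44 + 40801.68 + 89400.27 + 97931.82 = 241703.33.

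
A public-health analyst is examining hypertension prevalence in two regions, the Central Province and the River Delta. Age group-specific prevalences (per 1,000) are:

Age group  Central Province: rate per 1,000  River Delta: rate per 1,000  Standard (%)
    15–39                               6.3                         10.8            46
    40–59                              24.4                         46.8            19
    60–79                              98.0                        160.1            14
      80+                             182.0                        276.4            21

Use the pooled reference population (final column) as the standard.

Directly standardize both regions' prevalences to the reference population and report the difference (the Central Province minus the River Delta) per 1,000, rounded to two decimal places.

-34.84

Standard weights: 0.46, 0.19, 0.14, 0.21.
The Central Province: 0.4600×6.3 + 0.1900×24.4 + 0.1400×98.0 + 0.2100×182.0 = 59.4740 per 1,000.
The River Delta: 0.4600×10.8 + 0.1900×46.8 + 0.1400×160.1 + 0.2100×276.4 = 94.3180 per 1,000.
Difference = 59.4740 − 94.3180 = -34.8440.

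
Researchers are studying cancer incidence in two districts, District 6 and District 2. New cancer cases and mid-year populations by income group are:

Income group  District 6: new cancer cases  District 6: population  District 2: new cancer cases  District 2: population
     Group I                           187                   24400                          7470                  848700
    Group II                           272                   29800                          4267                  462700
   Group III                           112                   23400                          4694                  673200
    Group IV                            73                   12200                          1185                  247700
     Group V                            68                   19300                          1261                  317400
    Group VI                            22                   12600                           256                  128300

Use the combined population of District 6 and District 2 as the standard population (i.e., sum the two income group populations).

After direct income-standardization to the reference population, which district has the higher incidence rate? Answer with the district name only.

District 2

Income-specific rates per 100000 for District 6: 766.39, 912.75, 478.63, 598.36, 352.33, 174.60.
For District 2: 880.17, 922.20, 697.27, 478.40, 397.29, 199.53.
Combined standard total = 2799700; weights = 0.3119, 0.1759, 0.2488, 0.0928, 0.1203, 0.0503.
District 6: 0.3119×766.39 + 0.1759×912.75 + 0.2488×478.63 + 0.0928×598.36 + 0.1203×352.33 + 0.0503×174.60 = 625.3632 per 100000.
District 2: 0.3119×880.17 + 0.1759×922.20 + 0.2488×697.27 + 0.0928×478.40 + 0.1203×397.29 + 0.0503×199.53 = 712.4306 per 100000.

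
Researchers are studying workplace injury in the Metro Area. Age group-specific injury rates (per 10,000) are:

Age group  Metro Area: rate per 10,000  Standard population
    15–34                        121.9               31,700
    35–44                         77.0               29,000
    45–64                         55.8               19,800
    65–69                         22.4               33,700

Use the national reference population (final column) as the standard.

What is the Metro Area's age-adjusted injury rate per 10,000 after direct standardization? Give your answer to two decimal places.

69.68

Standard total = 114,200; weights = 0.2776, 0.2539, 0.1734, 0.2951.
Standardized rate: 0.2776×121.9 + 0.2539×77.0 + 0.1734×55.8 + 0.2951×22.4 = 69.6756 per 10,000.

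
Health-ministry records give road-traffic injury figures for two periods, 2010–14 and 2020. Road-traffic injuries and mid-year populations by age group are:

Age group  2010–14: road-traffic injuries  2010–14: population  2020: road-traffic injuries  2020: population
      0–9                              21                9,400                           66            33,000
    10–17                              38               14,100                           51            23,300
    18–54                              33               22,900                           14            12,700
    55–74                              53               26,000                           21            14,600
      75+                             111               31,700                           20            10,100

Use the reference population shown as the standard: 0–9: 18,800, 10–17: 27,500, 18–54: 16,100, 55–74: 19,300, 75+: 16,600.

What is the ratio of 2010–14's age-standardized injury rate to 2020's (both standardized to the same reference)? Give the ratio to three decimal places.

Age-specific rates per 100,000 for 2010–14: 223.40, 269.50, 144.10, 203.85, 350.16.
For 2020: 200.00, 218.88, 110.24, 143.84, 198.02.
Standard total = 98,300; weights = 0.1913, 0.2798, 0.1638, 0.1963, 0.1689.
2010–14: 0.1913×223.40 + 0.2798×269.50 + 0.1638×144.10 + 0.1963×203.85 + 0.1689×350.16 = 240.8778 per 100,000.
2020: 0.1913×200.00 + 0.2798×218.88 + 0.1638×110.24 + 0.1963×143.84 + 0.1689×198.02 = 179.2195 per 100,000.
Ratio = 240.8778 ÷ 179.2195 = 1.34404.

1.344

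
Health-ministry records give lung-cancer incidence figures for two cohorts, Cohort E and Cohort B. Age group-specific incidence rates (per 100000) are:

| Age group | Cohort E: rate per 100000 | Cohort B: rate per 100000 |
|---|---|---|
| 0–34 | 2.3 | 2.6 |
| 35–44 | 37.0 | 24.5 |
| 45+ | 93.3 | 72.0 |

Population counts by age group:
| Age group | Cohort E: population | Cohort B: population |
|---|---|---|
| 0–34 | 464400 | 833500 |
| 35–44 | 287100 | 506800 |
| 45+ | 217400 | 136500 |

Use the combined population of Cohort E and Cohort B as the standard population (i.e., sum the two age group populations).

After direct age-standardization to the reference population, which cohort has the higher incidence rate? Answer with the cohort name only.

Cohort E

Combined standard total = 2445700; weights = 0.5307, 0.3246, 0.1447.
Cohort E: 0.5307×2.3 + 0.3246×37.0 + 0.1447×93.3 = 26.7320 per 100000.
Cohort B: 0.5307×2.6 + 0.3246×24.5 + 0.1447×72.0 = 19.7514 per 100000.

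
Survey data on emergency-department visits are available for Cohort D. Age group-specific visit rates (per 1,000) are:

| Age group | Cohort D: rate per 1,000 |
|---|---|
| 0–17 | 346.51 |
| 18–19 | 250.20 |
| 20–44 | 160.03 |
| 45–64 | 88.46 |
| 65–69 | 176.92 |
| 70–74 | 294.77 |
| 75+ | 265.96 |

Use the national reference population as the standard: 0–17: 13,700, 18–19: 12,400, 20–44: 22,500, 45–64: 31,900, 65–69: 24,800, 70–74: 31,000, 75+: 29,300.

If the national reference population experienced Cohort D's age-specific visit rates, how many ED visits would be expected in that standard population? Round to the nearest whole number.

35590

Expected ED visits = Σ (standard pop × age-specific rate ÷ 1,000)
= 13,700×346.51/1,000 + 12,400×250.20/1,000 + 22,500×160.03/1,000 + 31,900×88.46/1,000 + 24,800×176.92/1,000 + 31,000×294.77/1,000 + 29,300×265.96/1,000
= 4747.19 + 3102.48 + 3600.68 + 2821.87 + 4387.62 + 9137.87 + 7792.63 = 35590.33.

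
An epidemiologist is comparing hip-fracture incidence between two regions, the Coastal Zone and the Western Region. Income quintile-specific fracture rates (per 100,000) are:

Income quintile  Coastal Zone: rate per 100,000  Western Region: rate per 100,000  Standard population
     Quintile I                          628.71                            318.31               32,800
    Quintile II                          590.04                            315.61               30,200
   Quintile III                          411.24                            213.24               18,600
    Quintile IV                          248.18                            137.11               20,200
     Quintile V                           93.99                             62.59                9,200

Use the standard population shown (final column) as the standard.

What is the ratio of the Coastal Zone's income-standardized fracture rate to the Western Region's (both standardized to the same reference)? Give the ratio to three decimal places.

Standard total = 111,000; weights = 0.2955, 0.2721, 0.1676, 0.1820, 0.0829.
The Coastal Zone: 0.2955×628.71 + 0.2721×590.04 + 0.1676×411.24 + 0.1820×248.18 + 0.0829×93.99 = 468.1793 per 100,000.
The Western Region: 0.2955×318.31 + 0.2721×315.61 + 0.1676×213.24 + 0.1820×137.11 + 0.0829×62.59 = 245.7991 per 100,000.
Ratio = 468.1793 ÷ 245.7991 = 1.90472.

1.905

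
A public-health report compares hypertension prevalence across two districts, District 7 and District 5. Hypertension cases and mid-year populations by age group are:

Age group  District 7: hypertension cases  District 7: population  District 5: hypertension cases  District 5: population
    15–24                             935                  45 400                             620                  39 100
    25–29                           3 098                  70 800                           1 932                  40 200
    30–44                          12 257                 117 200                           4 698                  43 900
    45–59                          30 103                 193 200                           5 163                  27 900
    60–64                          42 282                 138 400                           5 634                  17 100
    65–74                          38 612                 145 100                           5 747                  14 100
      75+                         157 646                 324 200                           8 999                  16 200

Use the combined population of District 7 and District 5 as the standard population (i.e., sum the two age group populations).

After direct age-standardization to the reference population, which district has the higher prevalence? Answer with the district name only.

Age-specific rates per 1 000 for District 7: 20.595, 43.757, 104.582, 155.813, 305.506, 266.106, 486.262.
For District 5: 15.857, 48.060, 107.016, 185.054, 329.474, 407.589, 555.494.
Combined standard total = 1 232 800; weights = 0.0685, 0.0900, 0.1307, 0.1793, 0.1261, 0.1291, 0.2761.
District 7: 0.0685×20.595 + 0.0900×43.757 + 0.1307×104.582 + 0.1793×155.813 + 0.1261×305.506 + 0.1291×266.106 + 0.2761×486.262 = 254.1282 per 1 000.
District 5: 0.0685×15.857 + 0.0900×48.060 + 0.1307×107.016 + 0.1793×185.054 + 0.1261×329.474 + 0.1291×407.589 + 0.2761×555.494 = 300.1635 per 1 000.
The crude rates (275.48 vs 165.20) would put District 7 higher, but that reflects its age composition; once standardized to a common age structure, District 5 has the higher underlying rate.

District 5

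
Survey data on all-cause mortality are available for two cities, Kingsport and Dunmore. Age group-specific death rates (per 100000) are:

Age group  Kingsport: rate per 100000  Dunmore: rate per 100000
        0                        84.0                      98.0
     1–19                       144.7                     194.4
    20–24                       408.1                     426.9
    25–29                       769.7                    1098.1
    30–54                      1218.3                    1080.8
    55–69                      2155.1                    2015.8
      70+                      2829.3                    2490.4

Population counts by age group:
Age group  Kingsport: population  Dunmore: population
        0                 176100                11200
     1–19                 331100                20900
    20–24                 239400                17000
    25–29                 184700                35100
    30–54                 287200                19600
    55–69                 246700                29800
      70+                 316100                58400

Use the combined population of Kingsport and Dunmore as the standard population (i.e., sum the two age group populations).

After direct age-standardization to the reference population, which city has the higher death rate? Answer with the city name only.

Combined standard total = 1973300; weights = 0.0949, 0.1784, 0.1299, 0.1114, 0.1555, 0.1401, 0.1898.
Kingsport: 0.0949×84.0 + 0.1784×144.7 + 0.1299×408.1 + 0.1114×769.7 + 0.1555×1218.3 + 0.1401×2155.1 + 0.1898×2829.3 = 1200.8904 per 100000.
Dunmore: 0.0949×98.0 + 0.1784×194.4 + 0.1299×426.9 + 0.1114×1098.1 + 0.1555×1080.8 + 0.1401×2015.8 + 0.1898×2490.4 = 1144.8927 per 100000.
The crude rates (1166.83 vs 1446.12) would put Dunmore higher, but that reflects its age composition; once standardized to a common age structure, Kingsport has the higher underlying rate.

Kingsport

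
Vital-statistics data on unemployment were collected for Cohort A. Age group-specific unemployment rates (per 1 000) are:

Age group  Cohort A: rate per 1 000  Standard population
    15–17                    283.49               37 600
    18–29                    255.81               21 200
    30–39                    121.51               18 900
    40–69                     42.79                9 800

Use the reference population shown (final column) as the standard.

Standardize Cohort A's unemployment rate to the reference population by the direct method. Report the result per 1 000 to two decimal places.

Standard total = 87 500; weights = 0.4297, 0.2423, 0.2160, 0.1120.
Standardized rate: 0.4297×283.49 + 0.2423×255.81 + 0.2160×121.51 + 0.1120×42.79 = 214.8375 per 1 000.

214.84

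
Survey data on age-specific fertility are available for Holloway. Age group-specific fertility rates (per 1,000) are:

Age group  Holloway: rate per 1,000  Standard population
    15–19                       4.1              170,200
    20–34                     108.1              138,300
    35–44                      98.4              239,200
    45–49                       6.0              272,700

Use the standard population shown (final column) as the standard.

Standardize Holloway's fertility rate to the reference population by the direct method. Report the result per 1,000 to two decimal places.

Standard total = 820,400; weights = 0.2075, 0.1686, 0.2916, 0.3324.
Standardized rate: 0.2075×4.1 + 0.1686×108.1 + 0.2916×98.4 + 0.3324×6.0 = 49.7581 per 1,000.

49.76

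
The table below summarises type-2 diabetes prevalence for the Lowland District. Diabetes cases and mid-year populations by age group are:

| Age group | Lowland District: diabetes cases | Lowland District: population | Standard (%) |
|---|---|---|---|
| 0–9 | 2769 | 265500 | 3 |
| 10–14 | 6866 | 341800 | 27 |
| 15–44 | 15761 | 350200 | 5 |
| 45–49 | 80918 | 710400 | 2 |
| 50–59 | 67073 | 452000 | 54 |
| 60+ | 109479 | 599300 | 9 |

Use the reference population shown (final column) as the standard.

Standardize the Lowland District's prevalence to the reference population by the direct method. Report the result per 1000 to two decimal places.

Age-specific rates per 1000 for the Lowland District: 10.429, 20.088, 45.006, 113.905, 148.392, 182.678.
Standard weights: 0.03, 0.27, 0.05, 0.02, 0.54, 0.09.
Standardized rate: 0.0300×10.429 + 0.2700×20.088 + 0.0500×45.006 + 0.0200×113.905 + 0.5400×148.392 + 0.0900×182.678 = 106.8375 per 1000.

106.84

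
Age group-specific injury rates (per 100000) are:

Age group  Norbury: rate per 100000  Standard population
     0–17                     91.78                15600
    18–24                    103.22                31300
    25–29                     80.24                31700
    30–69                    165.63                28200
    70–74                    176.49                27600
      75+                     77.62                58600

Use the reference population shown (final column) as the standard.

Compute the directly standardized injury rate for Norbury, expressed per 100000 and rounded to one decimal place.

110.3

Standard total = 193000; weights = 0.0808, 0.1622, 0.1642, 0.1461, 0.1430, 0.3036.
Standardized rate: 0.0808×91.78 + 0.1622×103.22 + 0.1642×80.24 + 0.1461×165.63 + 0.1430×176.49 + 0.3036×77.62 = 110.3450 per 100000.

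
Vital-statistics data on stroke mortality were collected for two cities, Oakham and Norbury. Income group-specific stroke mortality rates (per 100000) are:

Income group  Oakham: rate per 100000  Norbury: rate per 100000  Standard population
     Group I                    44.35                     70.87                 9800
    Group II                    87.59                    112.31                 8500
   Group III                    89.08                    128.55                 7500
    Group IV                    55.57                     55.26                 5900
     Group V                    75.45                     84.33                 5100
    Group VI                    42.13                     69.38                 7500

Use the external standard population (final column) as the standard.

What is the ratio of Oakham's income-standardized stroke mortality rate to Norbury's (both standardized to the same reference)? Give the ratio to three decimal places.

0.739

Standard total = 44300; weights = 0.2212, 0.1919, 0.1693, 0.1332, 0.1151, 0.1693.
Oakham: 0.2212×44.35 + 0.1919×87.59 + 0.1693×89.08 + 0.1332×55.57 + 0.1151×75.45 + 0.1693×42.13 = 64.9182 per 100000.
Norbury: 0.2212×70.87 + 0.1919×112.31 + 0.1693×128.55 + 0.1332×55.26 + 0.1151×84.33 + 0.1693×69.38 = 87.8048 per 100000.
Ratio = 64.9182 ÷ 87.8048 = 0.73935.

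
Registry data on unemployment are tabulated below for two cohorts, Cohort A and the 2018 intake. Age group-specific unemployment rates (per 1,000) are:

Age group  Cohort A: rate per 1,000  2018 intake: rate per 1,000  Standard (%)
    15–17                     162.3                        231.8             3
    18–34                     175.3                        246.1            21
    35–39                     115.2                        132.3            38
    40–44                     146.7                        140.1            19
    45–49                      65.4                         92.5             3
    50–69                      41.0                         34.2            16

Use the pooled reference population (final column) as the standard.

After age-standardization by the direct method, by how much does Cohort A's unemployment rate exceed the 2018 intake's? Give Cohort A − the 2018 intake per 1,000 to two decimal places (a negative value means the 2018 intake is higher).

-21.92

Standard weights: 0.03, 0.21, 0.38, 0.19, 0.03, 0.16.
Cohort A: 0.0300×162.3 + 0.2100×175.3 + 0.3800×115.2 + 0.1900×146.7 + 0.0300×65.4 + 0.1600×41.0 = 121.8530 per 1,000.
The 2018 intake: 0.0300×231.8 + 0.2100×246.1 + 0.3800×132.3 + 0.1900×140.1 + 0.0300×92.5 + 0.1600×34.2 = 143.7750 per 1,000.
Difference = 121.8530 − 143.7750 = -21.9220.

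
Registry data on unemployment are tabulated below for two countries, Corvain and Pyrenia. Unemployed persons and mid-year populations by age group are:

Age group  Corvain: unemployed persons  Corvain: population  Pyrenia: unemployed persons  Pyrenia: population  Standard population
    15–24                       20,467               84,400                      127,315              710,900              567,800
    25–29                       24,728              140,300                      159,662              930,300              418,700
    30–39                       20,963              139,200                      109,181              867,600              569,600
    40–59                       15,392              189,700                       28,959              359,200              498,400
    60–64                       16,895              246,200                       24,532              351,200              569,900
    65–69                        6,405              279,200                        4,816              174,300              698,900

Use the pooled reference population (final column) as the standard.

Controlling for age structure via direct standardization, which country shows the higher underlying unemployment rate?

Corvain

Age-specific rates per 1,000 for Corvain: 242.500, 176.251, 150.596, 81.139, 68.623, 22.941.
For Pyrenia: 179.090, 171.624, 125.843, 80.621, 69.852, 27.631.
Standard total = 3,323,300; weights = 0.1709, 0.1260, 0.1714, 0.1500, 0.1715, 0.2103.
Corvain: 0.1709×242.500 + 0.1260×176.251 + 0.1714×150.596 + 0.1500×81.139 + 0.1715×68.623 + 0.2103×22.941 = 118.2103 per 1,000.
Pyrenia: 0.1709×179.090 + 0.1260×171.624 + 0.1714×125.843 + 0.1500×80.621 + 0.1715×69.852 + 0.2103×27.631 = 103.6702 per 1,000.
The crude rates (97.17 vs 133.92) would put Pyrenia higher, but that reflects its age composition; once standardized to a common age structure, Corvain has the higher underlying rate.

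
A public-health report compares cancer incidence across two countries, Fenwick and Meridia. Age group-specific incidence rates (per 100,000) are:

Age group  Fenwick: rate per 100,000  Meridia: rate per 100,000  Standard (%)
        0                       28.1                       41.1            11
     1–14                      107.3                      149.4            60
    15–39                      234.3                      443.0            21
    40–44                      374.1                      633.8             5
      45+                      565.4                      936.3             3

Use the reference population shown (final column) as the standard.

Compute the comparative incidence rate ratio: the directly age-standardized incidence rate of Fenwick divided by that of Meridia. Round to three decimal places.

Standard weights: 0.11, 0.60, 0.21, 0.05, 0.03.
Fenwick: 0.1100×28.1 + 0.6000×107.3 + 0.2100×234.3 + 0.0500×374.1 + 0.0300×565.4 = 152.3410 per 100,000.
Meridia: 0.1100×41.1 + 0.6000×149.4 + 0.2100×443.0 + 0.0500×633.8 + 0.0300×936.3 = 246.9700 per 100,000.
Ratio = 152.3410 ÷ 246.9700 = 0.61684.

0.617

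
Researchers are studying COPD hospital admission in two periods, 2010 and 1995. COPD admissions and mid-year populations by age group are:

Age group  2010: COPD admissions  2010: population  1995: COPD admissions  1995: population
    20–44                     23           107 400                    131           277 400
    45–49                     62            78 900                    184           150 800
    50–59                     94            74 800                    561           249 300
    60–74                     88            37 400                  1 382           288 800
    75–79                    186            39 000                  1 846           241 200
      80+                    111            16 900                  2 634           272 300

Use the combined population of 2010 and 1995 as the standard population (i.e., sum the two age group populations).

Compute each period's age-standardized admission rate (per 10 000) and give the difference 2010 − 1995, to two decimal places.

Age-specific rates per 10 000 for 2010: 2.14, 7.86, 12.57, 23.53, 47.69, 65.68.
For 1995: 4.72, 12.20, 22.50, 47.85, 76.53, 96.73.
Combined standard total = 1 834 200; weights = 0.2098, 0.1252, 0.1767, 0.1778, 0.1528, 0.1577.
2010: 0.2098×2.14 + 0.1252×7.86 + 0.1767×12.57 + 0.1778×23.53 + 0.1528×47.69 + 0.1577×65.68 = 25.4800 per 10 000.
1995: 0.2098×4.72 + 0.1252×12.20 + 0.1767×22.50 + 0.1778×47.85 + 0.1528×76.53 + 0.1577×96.73 = 41.9488 per 10 000.
Difference = 25.4800 − 41.9488 = -16.4687.

-16.47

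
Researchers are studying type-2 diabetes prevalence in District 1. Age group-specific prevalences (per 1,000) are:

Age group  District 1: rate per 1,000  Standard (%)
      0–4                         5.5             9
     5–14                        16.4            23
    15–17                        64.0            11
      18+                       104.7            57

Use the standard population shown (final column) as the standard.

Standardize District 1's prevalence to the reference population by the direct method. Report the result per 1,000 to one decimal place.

Standard weights: 0.09, 0.23, 0.11, 0.57.
Standardized rate: 0.0900×5.5 + 0.2300×16.4 + 0.1100×64.0 + 0.5700×104.7 = 70.9860 per 1,000.

71.0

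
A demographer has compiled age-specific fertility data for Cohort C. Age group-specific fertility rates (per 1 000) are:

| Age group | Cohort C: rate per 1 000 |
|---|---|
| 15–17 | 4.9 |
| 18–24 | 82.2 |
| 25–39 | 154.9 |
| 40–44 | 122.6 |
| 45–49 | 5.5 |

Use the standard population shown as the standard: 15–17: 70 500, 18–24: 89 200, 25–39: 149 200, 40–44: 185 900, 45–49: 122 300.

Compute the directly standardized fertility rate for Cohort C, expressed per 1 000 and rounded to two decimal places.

Standard total = 617 100; weights = 0.1142, 0.1445, 0.2418, 0.3012, 0.1982.
Standardized rate: 0.1142×4.9 + 0.1445×82.2 + 0.2418×154.9 + 0.3012×122.6 + 0.1982×5.5 = 87.9157 per 1 000.

87.92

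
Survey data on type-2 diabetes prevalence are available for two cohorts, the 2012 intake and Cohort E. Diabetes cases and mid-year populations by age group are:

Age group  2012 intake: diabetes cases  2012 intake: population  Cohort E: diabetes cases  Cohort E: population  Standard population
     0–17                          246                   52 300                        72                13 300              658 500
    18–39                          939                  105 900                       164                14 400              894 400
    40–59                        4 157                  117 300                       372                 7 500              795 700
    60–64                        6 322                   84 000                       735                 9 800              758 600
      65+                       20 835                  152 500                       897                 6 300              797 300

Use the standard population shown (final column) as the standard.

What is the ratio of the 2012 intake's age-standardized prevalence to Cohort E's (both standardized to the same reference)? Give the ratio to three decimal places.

0.918

Age-specific rates per 1 000 for the 2012 intake: 4.704, 8.867, 35.439, 75.262, 136.623.
For Cohort E: 5.414, 11.389, 49.600, 75.000, 142.381.
Standard total = 3 904 500; weights = 0.1687, 0.2291, 0.2038, 0.1943, 0.2042.
The 2012 intake: 0.1687×4.704 + 0.2291×8.867 + 0.2038×35.439 + 0.1943×75.262 + 0.2042×136.623 = 52.5675 per 1 000.
Cohort E: 0.1687×5.414 + 0.2291×11.389 + 0.2038×49.600 + 0.1943×75.000 + 0.2042×142.381 = 57.2757 per 1 000.
Ratio = 52.5675 ÷ 57.2757 = 0.91780.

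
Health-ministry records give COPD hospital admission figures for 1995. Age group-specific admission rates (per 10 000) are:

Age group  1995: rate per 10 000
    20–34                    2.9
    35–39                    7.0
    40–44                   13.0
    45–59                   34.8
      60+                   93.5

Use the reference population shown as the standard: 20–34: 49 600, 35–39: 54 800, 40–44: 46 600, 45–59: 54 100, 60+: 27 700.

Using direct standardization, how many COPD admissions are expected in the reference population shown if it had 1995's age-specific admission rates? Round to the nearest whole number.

561

Expected COPD admissions = Σ (standard pop × age-specific rate ÷ 10 000)
= 49 600×2.9/10 000 + 54 800×7.0/10 000 + 46 600×13.0/10 000 + 54 100×34.8/10 000 + 27 700×93.5/10 000
= 14.38 + 38.36 + 60.58 + 188.27 + 259.00 = 560.59.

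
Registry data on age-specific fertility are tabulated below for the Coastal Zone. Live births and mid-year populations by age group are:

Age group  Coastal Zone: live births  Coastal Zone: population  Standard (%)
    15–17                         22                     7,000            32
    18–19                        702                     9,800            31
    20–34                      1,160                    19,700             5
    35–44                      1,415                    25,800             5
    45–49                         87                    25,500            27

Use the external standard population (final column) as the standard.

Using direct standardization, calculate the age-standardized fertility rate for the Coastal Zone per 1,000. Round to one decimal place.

Age-specific rates per 1,000 for the Coastal Zone: 3.143, 71.633, 58.883, 54.845, 3.412.
Standard weights: 0.32, 0.31, 0.05, 0.05, 0.27.
Standardized rate: 0.3200×3.143 + 0.3100×71.633 + 0.0500×58.883 + 0.0500×54.845 + 0.2700×3.412 = 29.8194 per 1,000.

29.8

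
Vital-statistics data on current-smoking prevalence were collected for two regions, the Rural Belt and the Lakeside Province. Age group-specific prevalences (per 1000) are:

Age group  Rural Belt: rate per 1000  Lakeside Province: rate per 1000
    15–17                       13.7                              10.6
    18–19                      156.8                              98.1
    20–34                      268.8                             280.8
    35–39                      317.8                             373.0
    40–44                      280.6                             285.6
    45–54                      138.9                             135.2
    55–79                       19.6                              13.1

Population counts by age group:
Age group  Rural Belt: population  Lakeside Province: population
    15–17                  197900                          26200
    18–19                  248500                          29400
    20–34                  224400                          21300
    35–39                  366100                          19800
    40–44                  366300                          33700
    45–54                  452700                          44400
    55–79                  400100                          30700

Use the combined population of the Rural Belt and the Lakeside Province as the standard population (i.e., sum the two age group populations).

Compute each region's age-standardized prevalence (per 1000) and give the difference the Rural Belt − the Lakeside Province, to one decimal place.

-1.9

Combined standard total = 2461500; weights = 0.0910, 0.1129, 0.0998, 0.1568, 0.1625, 0.2020, 0.1750.
The Rural Belt: 0.0910×13.7 + 0.1129×156.8 + 0.0998×268.8 + 0.1568×317.8 + 0.1625×280.6 + 0.2020×138.9 + 0.1750×19.6 = 172.6829 per 1000.
The Lakeside Province: 0.0910×10.6 + 0.1129×98.1 + 0.0998×280.8 + 0.1568×373.0 + 0.1625×285.6 + 0.2020×135.2 + 0.1750×13.1 = 174.5530 per 1000.
Difference = 172.6829 − 174.5530 = -1.8701.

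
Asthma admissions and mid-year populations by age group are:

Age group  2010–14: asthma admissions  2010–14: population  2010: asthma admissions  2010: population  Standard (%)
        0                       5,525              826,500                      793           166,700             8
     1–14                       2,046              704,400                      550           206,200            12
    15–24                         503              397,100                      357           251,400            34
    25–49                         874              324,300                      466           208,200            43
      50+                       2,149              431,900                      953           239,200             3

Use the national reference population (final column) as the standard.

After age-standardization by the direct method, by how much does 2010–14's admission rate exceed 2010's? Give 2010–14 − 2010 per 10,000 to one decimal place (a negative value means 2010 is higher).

Age-specific rates per 10,000 for 2010–14: 66.85, 29.05, 12.67, 26.95, 49.76.
For 2010: 47.57, 26.67, 14.20, 22.38, 39.84.
Standard weights: 0.08, 0.12, 0.34, 0.43, 0.03.
2010–14: 0.0800×66.85 + 0.1200×29.05 + 0.3400×12.67 + 0.4300×26.95 + 0.0300×49.76 = 26.2215 per 10,000.
2010: 0.0800×47.57 + 0.1200×26.67 + 0.3400×14.20 + 0.4300×22.38 + 0.0300×39.84 = 22.6542 per 10,000.
Difference = 26.2215 − 22.6542 = 3.5672.

3.6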